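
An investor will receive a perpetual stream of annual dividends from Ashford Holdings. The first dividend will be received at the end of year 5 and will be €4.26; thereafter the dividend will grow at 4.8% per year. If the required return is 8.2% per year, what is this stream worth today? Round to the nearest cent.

Value at end of year 4: C₁ / (r − g) = €4.26 / (0.082 − 0.048) = €125.2941
Discount to today: PV = €125.2941 / (1 + 0.082)^4 = €125.2941 / 1.370595 = €91.42

€91.42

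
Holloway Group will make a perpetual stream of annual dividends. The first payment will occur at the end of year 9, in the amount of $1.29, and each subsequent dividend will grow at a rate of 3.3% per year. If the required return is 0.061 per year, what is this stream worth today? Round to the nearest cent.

Value at end of year 8: C₁ / (r − g) = $1.29 / (0.061 − 0.033) = $46.0714
Discount to today: PV = $46.0714 / (1 + 0.061)^8 = $46.0714 / 1.605917 = $28.69

$28.69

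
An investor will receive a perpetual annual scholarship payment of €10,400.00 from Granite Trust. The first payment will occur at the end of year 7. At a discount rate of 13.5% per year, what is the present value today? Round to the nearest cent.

Value at end of year 6: C / r = €10,400.00 / 0.135 = €77,037.0370
Discount to today: PV = €77,037.0370 / (1 + 0.135)^6 = €77,037.0370 / 2.137840 = €36,034.99

€36034.99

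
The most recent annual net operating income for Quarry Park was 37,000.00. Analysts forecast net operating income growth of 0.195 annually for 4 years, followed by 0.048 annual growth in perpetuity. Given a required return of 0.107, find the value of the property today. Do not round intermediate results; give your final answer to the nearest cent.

D_1 = 44215.00000
D_2 = 52836.92500
D_3 = 63140.12538
D_4 = 75452.44982
Terminal value at year 4: TV = D_4×(1+g_2)/(r−g_2) = 79074.16741/0.059 = 1340240.12567
P_0 = D_1/(1+r)^1 + D_2/(1+r)^2 + D_3/(1+r)^3 + D_4/(1+r)^4 + TV/(1+r)^4
    = 39941.28275 + 43116.38020 + 46543.87926 + 50243.84437 + 892466.93045 = 1072312.31702

1072312.32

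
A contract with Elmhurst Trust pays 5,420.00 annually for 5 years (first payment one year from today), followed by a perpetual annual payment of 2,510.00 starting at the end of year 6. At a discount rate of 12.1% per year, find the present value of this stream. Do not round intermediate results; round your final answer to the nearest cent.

PV of 5-year annuity: 5,420.00 × [1 − (1+0.121)^−5] / 0.121 = 19489.58220
Perpetuity value at year 5: 2,510.00 / 0.121 = 20743.80165
PV of perpetuity: 20743.80165 / (1+0.121)^5 = 11718.18333
Total PV = 19489.58220 + 11718.18333 = 31207.76553

31207.77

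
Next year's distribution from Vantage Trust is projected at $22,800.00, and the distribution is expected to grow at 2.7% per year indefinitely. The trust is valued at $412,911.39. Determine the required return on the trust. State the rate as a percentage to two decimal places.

P = D₁/(r − g) ⇒ r = D₁/P + g = $22,800.0000/$412,911.39 + 0.027 = 0.055218 + 0.027 = 0.082218

8.22%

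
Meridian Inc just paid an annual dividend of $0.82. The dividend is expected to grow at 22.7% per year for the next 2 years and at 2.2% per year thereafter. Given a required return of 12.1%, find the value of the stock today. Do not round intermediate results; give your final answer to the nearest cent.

D_1 = 1.00614
D_2 = 1.23453
Terminal value at year 2: TV = D_2×(1+g_2)/(r−g_2) = 1.26169/0.099 = 12.74438
P_0 = D_1/(1+r)^1 + D_2/(1+r)^2 + TV/(1+r)^2
    = 0.89754 + 0.98241 + 10.14162 = 12.02157

$12.02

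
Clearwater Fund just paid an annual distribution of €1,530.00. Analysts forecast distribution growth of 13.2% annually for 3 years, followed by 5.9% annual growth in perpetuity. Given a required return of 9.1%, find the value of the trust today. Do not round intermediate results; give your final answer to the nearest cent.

€61502.80

D_1 = 1731.96000
D_2 = 1960.57872
D_3 = 2219.37511
Terminal value at year 3: TV = D_3×(1+g_2)/(r−g_2) = 2350.31824/0.032 = 73447.44508
P_0 = D_1/(1+r)^1 + D_2/(1+r)^2 + D_3/(1+r)^3 + TV/(1+r)^3
    = 1587.49771 + 1647.15619 + 1709.05665 + 56559.09366 = 61502.80421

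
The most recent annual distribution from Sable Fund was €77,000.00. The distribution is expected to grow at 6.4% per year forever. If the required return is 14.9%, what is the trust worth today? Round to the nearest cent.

€963858.82

D₁ = D₀ × (1 + g) = €77,000.00 × 1.064 = €81,928.0000
Growing perpetuity: P = D₁ / (r − g) = €81,928.0000 / (0.149 − 0.064) = €963,858.82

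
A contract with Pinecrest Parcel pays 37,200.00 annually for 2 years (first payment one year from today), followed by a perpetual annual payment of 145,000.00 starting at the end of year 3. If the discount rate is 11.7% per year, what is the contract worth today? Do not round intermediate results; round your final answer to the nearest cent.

PV of 2-year annuity: 37,200.00 × [1 − (1+0.117)^−2] / 0.117 = 63118.61369
Perpetuity value at year 2: 145,000.00 / 0.117 = 1239316.23932
PV of perpetuity: 1239316.23932 / (1+0.117)^2 = 993289.38487
Total PV = 63118.61369 + 993289.38487 = 1056407.99856

1056408.00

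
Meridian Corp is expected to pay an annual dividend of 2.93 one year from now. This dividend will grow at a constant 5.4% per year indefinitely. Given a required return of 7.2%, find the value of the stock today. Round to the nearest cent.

Growing perpetuity: P = D₁ / (r − g) = 2.9300 / (0.072 − 0.054) = 162.78

162.78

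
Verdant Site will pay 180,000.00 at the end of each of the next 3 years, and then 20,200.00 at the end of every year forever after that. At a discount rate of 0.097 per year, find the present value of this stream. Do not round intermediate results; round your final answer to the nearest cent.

PV of 3-year annuity: 180,000.00 × [1 − (1+0.097)^−3] / 0.097 = 450008.15607
Perpetuity value at year 3: 20,200.00 / 0.097 = 208247.42268
PV of perpetuity: 208247.42268 / (1+0.097)^3 = 157746.50739
Total PV = 450008.15607 + 157746.50739 = 607754.66346

607754.66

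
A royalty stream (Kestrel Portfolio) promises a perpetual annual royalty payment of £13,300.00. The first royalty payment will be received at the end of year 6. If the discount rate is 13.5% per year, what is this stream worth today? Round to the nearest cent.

Value at end of year 5: C / r = £13,300.00 / 0.135 = £98,518.5185
Discount to today: PV = £98,518.5185 / (1 + 0.135)^5 = £98,518.5185 / 1.883559 = £52,304.44

£52304.44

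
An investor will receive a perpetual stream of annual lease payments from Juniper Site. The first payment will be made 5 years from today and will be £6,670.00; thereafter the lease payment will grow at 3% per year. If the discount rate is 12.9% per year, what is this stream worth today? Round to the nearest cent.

Value at end of year 4: C₁ / (r − g) = £6,670.00 / (0.129 − 0.03) = £67,373.7374
Discount to today: PV = £67,373.7374 / (1 + 0.129)^4 = £67,373.7374 / 1.624710 = £41,468.17

£41468.17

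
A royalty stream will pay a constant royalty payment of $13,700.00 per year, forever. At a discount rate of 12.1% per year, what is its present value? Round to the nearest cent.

Level perpetuity: PV = C / r = $13,700.00 / 0.121 = $113,223.14

$113223.14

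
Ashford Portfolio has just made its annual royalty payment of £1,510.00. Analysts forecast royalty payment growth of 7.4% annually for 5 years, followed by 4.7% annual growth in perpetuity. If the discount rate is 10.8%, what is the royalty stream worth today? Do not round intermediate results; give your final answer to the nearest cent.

£29060.45

D_1 = 1621.74000
D_2 = 1741.74876
D_3 = 1870.63817
D_4 = 2009.06539
D_5 = 2157.73623
Terminal value at year 5: TV = D_5×(1+g_2)/(r−g_2) = 2259.14983/0.061 = 37035.24319
P_0 = D_1/(1+r)^1 + D_2/(1+r)^2 + D_3/(1+r)^3 + D_4/(1+r)^4 + D_5/(1+r)^5 + TV/(1+r)^5
    = 1463.66426 + 1418.75037 + 1375.21471 + 1333.01498 + 1292.11019 + 22177.69461 = 29060.44913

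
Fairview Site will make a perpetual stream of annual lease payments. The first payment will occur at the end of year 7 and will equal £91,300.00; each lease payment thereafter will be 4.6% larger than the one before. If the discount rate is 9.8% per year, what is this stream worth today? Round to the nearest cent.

£1001966.94

Value at end of year 6: C₁ / (r − g) = £91,300.00 / (0.098 − 0.046) = £1,755,769.2308
Discount to today: PV = £1,755,769.2308 / (1 + 0.098)^6 = £1,755,769.2308 / 1.752323 = £1,001,966.94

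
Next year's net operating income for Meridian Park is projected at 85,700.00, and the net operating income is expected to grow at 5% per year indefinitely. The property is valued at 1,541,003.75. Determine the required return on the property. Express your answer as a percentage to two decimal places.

P = D₁/(r − g) ⇒ r = D₁/P + g = 85,700.0000/1,541,003.75 + 0.05 = 0.055613 + 0.05 = 0.105613

10.56%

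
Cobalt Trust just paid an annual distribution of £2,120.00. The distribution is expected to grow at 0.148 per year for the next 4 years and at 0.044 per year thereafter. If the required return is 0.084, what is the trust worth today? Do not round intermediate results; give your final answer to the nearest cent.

£79410.58

D_1 = 2433.76000
D_2 = 2793.95648
D_3 = 3207.46204
D_4 = 3682.16642
Terminal value at year 4: TV = D_4×(1+g_2)/(r−g_2) = 3844.18174/0.04 = 96104.54358
P_0 = D_1/(1+r)^1 + D_2/(1+r)^2 + D_3/(1+r)^3 + D_4/(1+r)^4 + TV/(1+r)^4
    = 2245.16605 + 2377.72198 + 2518.10409 + 2666.77444 + 69602.81295 = 79410.57952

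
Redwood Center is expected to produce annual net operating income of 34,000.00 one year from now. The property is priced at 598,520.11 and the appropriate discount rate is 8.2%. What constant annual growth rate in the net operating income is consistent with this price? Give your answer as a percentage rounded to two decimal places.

P = D₁/(r−g) ⇒ g = r − D₁/P = 0.082 − 34,000.00/598,520.11 = 0.025193

2.52%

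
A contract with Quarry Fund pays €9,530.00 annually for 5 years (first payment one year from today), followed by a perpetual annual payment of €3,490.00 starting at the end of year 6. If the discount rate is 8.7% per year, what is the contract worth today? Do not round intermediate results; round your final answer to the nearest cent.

€63792.46

PV of 5-year annuity: €9,530.00 × [1 − (1+0.087)^−5] / 0.087 = 37358.72578
Perpetuity value at year 5: €3,490.00 / 0.087 = 40114.94253
PV of perpetuity: 40114.94253 / (1+0.087)^5 = 26433.73026
Total PV = 37358.72578 + 26433.73026 = 63792.45603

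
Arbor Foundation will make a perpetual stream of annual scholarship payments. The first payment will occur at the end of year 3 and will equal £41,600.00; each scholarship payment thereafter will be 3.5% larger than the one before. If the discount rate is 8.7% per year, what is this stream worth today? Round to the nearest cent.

Value at end of year 2: C₁ / (r − g) = £41,600.00 / (0.087 − 0.035) = £800,000.0000
Discount to today: PV = £800,000.0000 / (1 + 0.087)^2 = £800,000.0000 / 1.181569 = £677,065.83

£677065.83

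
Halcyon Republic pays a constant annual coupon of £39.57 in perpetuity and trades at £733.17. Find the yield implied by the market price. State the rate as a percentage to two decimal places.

P = C/r ⇒ r = C/P = £39.57/£733.17 = 0.053971

5.40%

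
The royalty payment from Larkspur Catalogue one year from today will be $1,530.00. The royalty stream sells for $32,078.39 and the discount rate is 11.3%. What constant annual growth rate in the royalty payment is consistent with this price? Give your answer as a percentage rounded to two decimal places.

P = D₁/(r−g) ⇒ g = r − D₁/P = 0.113 − $1,530.00/$32,078.39 = 0.065304

6.53%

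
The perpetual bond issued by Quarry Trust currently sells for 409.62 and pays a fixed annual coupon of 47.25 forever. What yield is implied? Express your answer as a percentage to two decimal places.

P = C/r ⇒ r = C/P = 47.25/409.62 = 0.115351

11.54%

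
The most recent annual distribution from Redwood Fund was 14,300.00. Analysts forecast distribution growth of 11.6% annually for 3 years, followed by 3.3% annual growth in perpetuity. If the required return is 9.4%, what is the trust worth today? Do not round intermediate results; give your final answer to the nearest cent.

D_1 = 15958.80000
D_2 = 17810.02080
D_3 = 19875.98321
Terminal value at year 3: TV = D_3×(1+g_2)/(r−g_2) = 20531.89066/0.061 = 336588.37146
P_0 = D_1/(1+r)^1 + D_2/(1+r)^2 + D_3/(1+r)^3 + TV/(1+r)^3
    = 14587.56856 + 14880.92003 + 15180.17070 + 257067.48092 = 301716.14020

301716.14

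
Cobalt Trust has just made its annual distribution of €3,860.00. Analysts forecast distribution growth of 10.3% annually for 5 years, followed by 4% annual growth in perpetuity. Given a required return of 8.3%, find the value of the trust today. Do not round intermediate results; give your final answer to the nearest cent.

€122698.74

D_1 = 4257.58000
D_2 = 4696.11074
D_3 = 5179.81015
D_4 = 5713.33059
D_5 = 6301.80364
Terminal value at year 5: TV = D_5×(1+g_2)/(r−g_2) = 6553.87579/0.043 = 152415.71600
P_0 = D_1/(1+r)^1 + D_2/(1+r)^2 + D_3/(1+r)^3 + D_4/(1+r)^4 + D_5/(1+r)^5 + TV/(1+r)^5
    = 3931.28347 + 4003.88335 + 4077.82395 + 4153.13002 + 4229.82679 + 102302.78753 = 122698.73512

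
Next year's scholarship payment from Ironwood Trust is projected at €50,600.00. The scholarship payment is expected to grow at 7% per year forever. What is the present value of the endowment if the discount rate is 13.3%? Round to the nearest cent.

Growing perpetuity: P = D₁ / (r − g) = €50,600.0000 / (0.133 − 0.07) = €803,174.60

€803174.60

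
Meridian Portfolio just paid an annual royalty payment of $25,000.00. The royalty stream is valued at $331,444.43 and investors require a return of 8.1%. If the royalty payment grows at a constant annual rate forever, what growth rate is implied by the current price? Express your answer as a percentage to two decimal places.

0.52%

P = D₀(1+g)/(r−g) ⇒ P(r−g) = D₀(1+g) ⇒ g(P+D₀) = P·r − D₀
g = (P·r − D₀)/(P + D₀) = ($331,444.43×0.081 − $25,000.00) / ($331,444.43 + $25,000.00) = 0.005182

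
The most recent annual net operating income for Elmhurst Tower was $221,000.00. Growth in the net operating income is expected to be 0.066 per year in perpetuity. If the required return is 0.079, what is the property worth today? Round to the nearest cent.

D₁ = D₀ × (1 + g) = $221,000.00 × 1.066 = $235,586.0000
Growing perpetuity: P = D₁ / (r − g) = $235,586.0000 / (0.079 − 0.066) = $18,122,000.00

$18122000.00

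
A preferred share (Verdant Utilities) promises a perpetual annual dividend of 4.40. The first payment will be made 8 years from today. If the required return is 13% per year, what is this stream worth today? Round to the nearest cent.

14.39

Value at end of year 7: C / r = 4.40 / 0.13 = 33.8462
Discount to today: PV = 33.8462 / (1 + 0.13)^7 = 33.8462 / 2.352605 = 14.39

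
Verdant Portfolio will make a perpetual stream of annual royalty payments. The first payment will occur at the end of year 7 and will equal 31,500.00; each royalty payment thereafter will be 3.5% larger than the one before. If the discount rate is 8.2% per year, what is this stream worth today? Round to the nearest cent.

Value at end of year 6: C₁ / (r − g) = 31,500.00 / (0.082 − 0.035) = 670,212.7660
Discount to today: PV = 670,212.7660 / (1 + 0.082)^6 = 670,212.7660 / 1.604588 = 417,685.24

417685.24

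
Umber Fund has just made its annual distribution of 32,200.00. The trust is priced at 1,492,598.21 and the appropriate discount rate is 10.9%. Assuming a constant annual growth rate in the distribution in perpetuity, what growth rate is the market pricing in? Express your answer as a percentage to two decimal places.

8.56%

P = D₀(1+g)/(r−g) ⇒ P(r−g) = D₀(1+g) ⇒ g(P+D₀) = P·r − D₀
g = (P·r − D₀)/(P + D₀) = (1,492,598.21×0.109 − 32,200.00) / (1,492,598.21 + 32,200.00) = 0.085581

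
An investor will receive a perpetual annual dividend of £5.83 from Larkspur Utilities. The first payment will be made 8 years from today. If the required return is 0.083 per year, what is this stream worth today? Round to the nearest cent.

Value at end of year 7: C / r = £5.83 / 0.083 = £70.2410
Discount to today: PV = £70.2410 / (1 + 0.083)^7 = £70.2410 / 1.747428 = £40.20

£40.20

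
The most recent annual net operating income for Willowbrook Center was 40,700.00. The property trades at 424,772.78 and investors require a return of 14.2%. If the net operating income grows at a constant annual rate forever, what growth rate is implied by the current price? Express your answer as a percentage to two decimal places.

P = D₀(1+g)/(r−g) ⇒ P(r−g) = D₀(1+g) ⇒ g(P+D₀) = P·r − D₀
g = (P·r − D₀)/(P + D₀) = (424,772.78×0.142 − 40,700.00) / (424,772.78 + 40,700.00) = 0.042146

4.21%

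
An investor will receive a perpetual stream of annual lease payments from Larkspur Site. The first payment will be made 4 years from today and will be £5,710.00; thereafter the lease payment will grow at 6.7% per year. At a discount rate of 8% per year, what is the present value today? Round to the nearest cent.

Value at end of year 3: C₁ / (r − g) = £5,710.00 / (0.08 − 0.067) = £439,230.7692
Discount to today: PV = £439,230.7692 / (1 + 0.08)^3 = £439,230.7692 / 1.259712 = £348,675.55

£348675.55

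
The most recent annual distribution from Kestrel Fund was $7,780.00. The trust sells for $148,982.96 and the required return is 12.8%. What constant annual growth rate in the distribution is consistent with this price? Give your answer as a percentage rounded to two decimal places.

7.20%

P = D₀(1+g)/(r−g) ⇒ P(r−g) = D₀(1+g) ⇒ g(P+D₀) = P·r − D₀
g = (P·r − D₀)/(P + D₀) = ($148,982.96×0.128 − $7,780.00) / ($148,982.96 + $7,780.00) = 0.072018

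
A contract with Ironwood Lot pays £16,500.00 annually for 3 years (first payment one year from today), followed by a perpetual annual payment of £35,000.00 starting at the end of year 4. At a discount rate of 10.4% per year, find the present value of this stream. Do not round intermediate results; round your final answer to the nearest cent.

PV of 3-year annuity: £16,500.00 × [1 − (1+0.104)^−3] / 0.104 = 40745.81575
Perpetuity value at year 3: £35,000.00 / 0.104 = 336538.46154
PV of perpetuity: 336538.46154 / (1+0.104)^3 = 250107.94327
Total PV = 40745.81575 + 250107.94327 = 290853.75903

£290853.76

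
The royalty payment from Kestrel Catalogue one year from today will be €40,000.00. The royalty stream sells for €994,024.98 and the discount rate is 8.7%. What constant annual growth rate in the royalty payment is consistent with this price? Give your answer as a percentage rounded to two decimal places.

P = D₁/(r−g) ⇒ g = r − D₁/P = 0.087 − €40,000.00/€994,024.98 = 0.046760

4.68%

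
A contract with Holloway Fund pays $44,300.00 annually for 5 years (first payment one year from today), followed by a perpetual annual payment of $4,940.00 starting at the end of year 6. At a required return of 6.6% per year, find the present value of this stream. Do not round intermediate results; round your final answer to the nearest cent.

PV of 5-year annuity: $44,300.00 × [1 − (1+0.066)^−5] / 0.066 = 183600.81477
Perpetuity value at year 5: $4,940.00 / 0.066 = 74848.48485
PV of perpetuity: 74848.48485 / (1+0.066)^5 = 54374.71453
Total PV = 183600.81477 + 54374.71453 = 237975.52930

$237975.53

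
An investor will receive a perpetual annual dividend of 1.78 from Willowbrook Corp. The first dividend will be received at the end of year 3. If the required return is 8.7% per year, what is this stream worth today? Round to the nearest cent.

Value at end of year 2: C / r = 1.78 / 0.087 = 20.4598
Discount to today: PV = 20.4598 / (1 + 0.087)^2 = 20.4598 / 1.181569 = 17.32

17.32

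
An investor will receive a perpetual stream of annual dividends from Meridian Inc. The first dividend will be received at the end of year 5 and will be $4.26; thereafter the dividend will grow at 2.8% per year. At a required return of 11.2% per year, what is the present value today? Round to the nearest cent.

$33.17

Value at end of year 4: C₁ / (r − g) = $4.26 / (0.112 − 0.028) = $50.7143
Discount to today: PV = $50.7143 / (1 + 0.112)^4 = $50.7143 / 1.529041 = $33.17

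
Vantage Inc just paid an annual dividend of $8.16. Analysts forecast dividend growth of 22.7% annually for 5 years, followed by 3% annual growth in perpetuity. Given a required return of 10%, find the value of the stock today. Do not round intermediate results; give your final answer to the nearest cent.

D_1 = 10.01232
D_2 = 12.28512
D_3 = 15.07384
D_4 = 18.49560
D_5 = 22.69410
Terminal value at year 5: TV = D_5×(1+g_2)/(r−g_2) = 23.37492/0.07 = 333.92748
P_0 = D_1/(1+r)^1 + D_2/(1+r)^2 + D_3/(1+r)^3 + D_4/(1+r)^4 + D_5/(1+r)^5 + TV/(1+r)^5
    = 9.10211 + 10.15299 + 11.32520 + 12.63274 + 14.09125 + 207.34269 = 264.64698

$264.65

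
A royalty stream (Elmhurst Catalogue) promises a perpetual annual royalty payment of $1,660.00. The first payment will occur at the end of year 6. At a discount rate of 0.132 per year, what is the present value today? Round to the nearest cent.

$6765.53

Value at end of year 5: C / r = $1,660.00 / 0.132 = $12,575.7576
Discount to today: PV = $12,575.7576 / (1 + 0.132)^5 = $12,575.7576 / 1.858798 = $6,765.53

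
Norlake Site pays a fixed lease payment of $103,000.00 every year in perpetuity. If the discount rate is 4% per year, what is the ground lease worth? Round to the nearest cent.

Level perpetuity: PV = C / r = $103,000.00 / 0.04 = $2,575,000.00

$2575000.00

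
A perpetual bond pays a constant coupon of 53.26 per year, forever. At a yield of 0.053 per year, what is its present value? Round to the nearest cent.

Level perpetuity: PV = C / r = 53.26 / 0.053 = 1,004.91

1004.91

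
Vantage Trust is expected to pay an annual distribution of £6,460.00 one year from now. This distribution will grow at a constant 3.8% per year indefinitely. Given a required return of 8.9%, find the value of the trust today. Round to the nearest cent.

Growing perpetuity: P = D₁ / (r − g) = £6,460.0000 / (0.089 − 0.038) = £126,666.67

£126666.67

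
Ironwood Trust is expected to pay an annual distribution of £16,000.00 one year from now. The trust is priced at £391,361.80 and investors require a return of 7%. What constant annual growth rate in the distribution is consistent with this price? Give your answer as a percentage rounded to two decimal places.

P = D₁/(r−g) ⇒ g = r − D₁/P = 0.07 − £16,000.00/£391,361.80 = 0.029117

2.91%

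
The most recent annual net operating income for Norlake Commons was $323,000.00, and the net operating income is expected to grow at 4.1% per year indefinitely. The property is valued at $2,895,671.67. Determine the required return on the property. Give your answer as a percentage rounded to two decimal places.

15.71%

D₁ = $323,000.00 × 1.041 = $336,243.0000
P = D₁/(r − g) ⇒ r = D₁/P + g = $336,243.0000/$2,895,671.67 + 0.041 = 0.116119 + 0.041 = 0.157119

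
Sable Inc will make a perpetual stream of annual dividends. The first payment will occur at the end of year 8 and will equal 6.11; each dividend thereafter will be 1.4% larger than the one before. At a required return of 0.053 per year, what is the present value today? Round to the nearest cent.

109.14

Value at end of year 7: C₁ / (r − g) = 6.11 / (0.053 − 0.014) = 156.6667
Discount to today: PV = 156.6667 / (1 + 0.053)^7 = 156.6667 / 1.435485 = 109.14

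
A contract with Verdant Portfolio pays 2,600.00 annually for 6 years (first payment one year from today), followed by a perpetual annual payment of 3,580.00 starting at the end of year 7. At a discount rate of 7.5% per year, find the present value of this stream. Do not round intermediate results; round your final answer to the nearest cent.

43133.36

PV of 6-year annuity: 2,600.00 × [1 − (1+0.075)^−6] / 0.075 = 12204.00069
Perpetuity value at year 6: 3,580.00 / 0.075 = 47733.33333
PV of perpetuity: 47733.33333 / (1+0.075)^6 = 30929.36315
Total PV = 12204.00069 + 30929.36315 = 43133.36384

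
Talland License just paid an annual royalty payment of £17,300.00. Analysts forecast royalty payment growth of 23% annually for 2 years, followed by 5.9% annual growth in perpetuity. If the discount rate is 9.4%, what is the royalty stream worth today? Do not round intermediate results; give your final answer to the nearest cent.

D_1 = 21279.00000
D_2 = 26173.17000
Terminal value at year 2: TV = D_2×(1+g_2)/(r−g_2) = 27717.38703/0.035 = 791925.34371
P_0 = D_1/(1+r)^1 + D_2/(1+r)^2 + TV/(1+r)^2
    = 19450.63985 + 21868.63530 + 661682.42242 = 703001.69757

£703001.70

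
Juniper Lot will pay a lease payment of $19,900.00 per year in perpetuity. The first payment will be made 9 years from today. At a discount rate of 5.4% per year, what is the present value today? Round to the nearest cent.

$241954.90

Value at end of year 8: C / r = $19,900.00 / 0.054 = $368,518.5185
Discount to today: PV = $368,518.5185 / (1 + 0.054)^8 = $368,518.5185 / 1.523088 = $241,954.90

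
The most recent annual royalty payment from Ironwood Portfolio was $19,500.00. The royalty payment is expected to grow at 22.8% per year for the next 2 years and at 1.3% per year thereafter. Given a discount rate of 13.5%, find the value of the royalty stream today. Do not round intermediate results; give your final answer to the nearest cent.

D_1 = 23946.00000
D_2 = 29405.68800
Terminal value at year 2: TV = D_2×(1+g_2)/(r−g_2) = 29787.96194/0.122 = 244163.62249
P_0 = D_1/(1+r)^1 + D_2/(1+r)^2 + TV/(1+r)^2
    = 21097.79736 + 22826.51555 + 189534.92014 = 233459.23305

$233459.23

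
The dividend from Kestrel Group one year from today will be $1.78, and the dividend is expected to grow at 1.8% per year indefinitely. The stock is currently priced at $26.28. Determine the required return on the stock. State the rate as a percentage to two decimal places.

8.57%

P = D₁/(r − g) ⇒ r = D₁/P + g = $1.7800/$26.28 + 0.018 = 0.067732 + 0.018 = 0.085732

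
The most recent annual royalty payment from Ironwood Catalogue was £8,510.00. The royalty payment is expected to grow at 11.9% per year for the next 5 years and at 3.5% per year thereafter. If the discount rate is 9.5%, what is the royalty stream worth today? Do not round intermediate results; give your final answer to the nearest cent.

D_1 = 9522.69000
D_2 = 10655.89011
D_3 = 11923.94103
D_4 = 13342.89002
D_5 = 14930.69393
Terminal value at year 5: TV = D_5×(1+g_2)/(r−g_2) = 15453.26822/0.06 = 257554.47026
P_0 = D_1/(1+r)^1 + D_2/(1+r)^2 + D_3/(1+r)^3 + D_4/(1+r)^4 + D_5/(1+r)^5 + TV/(1+r)^5
    = 8696.52055 + 8887.12922 + 9081.91561 + 9280.97130 + 9484.38984 + 163605.72482 = 209036.65134

£209036.65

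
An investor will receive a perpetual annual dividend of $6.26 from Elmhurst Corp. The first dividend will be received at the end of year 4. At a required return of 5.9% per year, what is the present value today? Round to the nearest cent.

Value at end of year 3: C / r = $6.26 / 0.059 = $106.1017
Discount to today: PV = $106.1017 / (1 + 0.059)^3 = $106.1017 / 1.187648 = $89.34

$89.34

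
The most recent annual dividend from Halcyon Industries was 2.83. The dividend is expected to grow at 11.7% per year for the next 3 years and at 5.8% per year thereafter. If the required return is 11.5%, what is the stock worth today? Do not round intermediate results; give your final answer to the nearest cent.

D_1 = 3.16111
D_2 = 3.53096
D_3 = 3.94408
Terminal value at year 3: TV = D_3×(1+g_2)/(r−g_2) = 4.17284/0.057 = 73.20770
P_0 = D_1/(1+r)^1 + D_2/(1+r)^2 + D_3/(1+r)^3 + TV/(1+r)^3
    = 2.83508 + 2.84016 + 2.84526 + 52.81195 = 61.33244

61.33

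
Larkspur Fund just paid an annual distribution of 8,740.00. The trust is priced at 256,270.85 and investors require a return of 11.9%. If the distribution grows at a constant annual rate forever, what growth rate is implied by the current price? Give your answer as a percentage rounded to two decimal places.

P = D₀(1+g)/(r−g) ⇒ P(r−g) = D₀(1+g) ⇒ g(P+D₀) = P·r − D₀
g = (P·r − D₀)/(P + D₀) = (256,270.85×0.119 − 8,740.00) / (256,270.85 + 8,740.00) = 0.082096

8.21%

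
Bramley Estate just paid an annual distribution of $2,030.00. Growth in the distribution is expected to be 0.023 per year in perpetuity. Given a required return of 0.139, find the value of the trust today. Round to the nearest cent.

D₁ = D₀ × (1 + g) = $2,030.00 × 1.023 = $2,076.6900
Growing perpetuity: P = D₁ / (r − g) = $2,076.6900 / (0.139 − 0.023) = $17,902.50

$17902.50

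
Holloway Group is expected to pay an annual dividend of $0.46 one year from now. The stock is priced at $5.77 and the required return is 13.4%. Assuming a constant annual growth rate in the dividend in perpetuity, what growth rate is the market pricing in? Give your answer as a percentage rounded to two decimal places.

P = D₁/(r−g) ⇒ g = r − D₁/P = 0.134 − $0.46/$5.77 = 0.054277

5.43%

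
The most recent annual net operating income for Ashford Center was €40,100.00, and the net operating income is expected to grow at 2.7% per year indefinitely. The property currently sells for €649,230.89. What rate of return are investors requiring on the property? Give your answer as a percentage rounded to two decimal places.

9.04%

D₁ = €40,100.00 × 1.027 = €41,182.7000
P = D₁/(r − g) ⇒ r = D₁/P + g = €41,182.7000/€649,230.89 + 0.027 = 0.063433 + 0.027 = 0.090433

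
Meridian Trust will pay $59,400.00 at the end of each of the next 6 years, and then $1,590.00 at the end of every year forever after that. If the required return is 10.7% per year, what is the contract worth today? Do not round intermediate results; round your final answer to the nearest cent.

PV of 6-year annuity: $59,400.00 × [1 − (1+0.107)^−6] / 0.107 = 253480.73196
Perpetuity value at year 6: $1,590.00 / 0.107 = 14859.81308
PV of perpetuity: 14859.81308 / (1+0.107)^6 = 8074.72278
Total PV = 253480.73196 + 8074.72278 = 261555.45474

$261555.45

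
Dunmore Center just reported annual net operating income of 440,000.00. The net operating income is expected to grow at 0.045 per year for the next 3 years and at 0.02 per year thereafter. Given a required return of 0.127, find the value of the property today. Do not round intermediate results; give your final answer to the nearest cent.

4480908.12

D_1 = 459800.00000
D_2 = 480491.00000
D_3 = 502113.09500
Terminal value at year 3: TV = D_3×(1+g_2)/(r−g_2) = 512155.35690/0.107 = 4786498.66262
P_0 = D_1/(1+r)^1 + D_2/(1+r)^2 + D_3/(1+r)^3 + TV/(1+r)^3
    = 407985.80302 + 378300.94423 + 350775.94208 + 3343845.42918 = 4480908.11852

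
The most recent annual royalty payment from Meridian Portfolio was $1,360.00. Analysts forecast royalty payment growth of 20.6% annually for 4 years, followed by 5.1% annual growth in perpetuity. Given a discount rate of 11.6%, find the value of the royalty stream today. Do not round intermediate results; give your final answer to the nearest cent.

$36617.76

D_1 = 1640.16000
D_2 = 1978.03296
D_3 = 2385.50775
D_4 = 2876.92235
Terminal value at year 4: TV = D_4×(1+g_2)/(r−g_2) = 3023.64539/0.065 = 46517.62132
P_0 = D_1/(1+r)^1 + D_2/(1+r)^2 + D_3/(1+r)^3 + D_4/(1+r)^4 + TV/(1+r)^4
    = 1469.67742 + 1588.19979 + 1716.28042 + 1854.69013 + 29988.91274 = 36617.76051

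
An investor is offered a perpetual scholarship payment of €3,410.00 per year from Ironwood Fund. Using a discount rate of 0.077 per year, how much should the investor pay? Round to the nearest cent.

Level perpetuity: PV = C / r = €3,410.00 / 0.077 = €44,285.71

€44285.71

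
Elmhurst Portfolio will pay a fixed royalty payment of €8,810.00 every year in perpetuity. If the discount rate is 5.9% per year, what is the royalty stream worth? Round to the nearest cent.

Level perpetuity: PV = C / r = €8,810.00 / 0.059 = €149,322.03

€149322.03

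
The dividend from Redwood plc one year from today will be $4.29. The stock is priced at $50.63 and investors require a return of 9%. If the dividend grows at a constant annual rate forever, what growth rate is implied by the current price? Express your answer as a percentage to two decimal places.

P = D₁/(r−g) ⇒ g = r − D₁/P = 0.09 − $4.29/$50.63 = 0.005268

0.53%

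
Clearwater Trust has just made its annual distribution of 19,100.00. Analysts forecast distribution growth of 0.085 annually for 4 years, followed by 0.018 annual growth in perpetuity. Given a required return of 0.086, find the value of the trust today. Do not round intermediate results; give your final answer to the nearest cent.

361110.80

D_1 = 20723.50000
D_2 = 22484.99750
D_3 = 24396.22229
D_4 = 26469.90118
Terminal value at year 4: TV = D_4×(1+g_2)/(r−g_2) = 26946.35940/0.068 = 396269.99122
P_0 = D_1/(1+r)^1 + D_2/(1+r)^2 + D_3/(1+r)^3 + D_4/(1+r)^4 + TV/(1+r)^4
    = 19082.41252 + 19064.84124 + 19047.28614 + 19029.74720 + 284886.50957 = 361110.79667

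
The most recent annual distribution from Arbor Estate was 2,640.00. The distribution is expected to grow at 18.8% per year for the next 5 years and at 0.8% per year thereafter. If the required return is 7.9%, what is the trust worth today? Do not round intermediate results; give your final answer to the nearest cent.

D_1 = 3136.32000
D_2 = 3725.94816
D_3 = 4426.42641
D_4 = 5258.59458
D_5 = 6247.21036
Terminal value at year 5: TV = D_5×(1+g_2)/(r−g_2) = 6297.18804/0.071 = 88692.78935
P_0 = D_1/(1+r)^1 + D_2/(1+r)^2 + D_3/(1+r)^3 + D_4/(1+r)^4 + D_5/(1+r)^5 + TV/(1+r)^5
    = 2906.69138 + 3200.32378 + 3523.61877 + 3879.57284 + 4271.48521 + 60643.05759 = 78424.74957

78424.75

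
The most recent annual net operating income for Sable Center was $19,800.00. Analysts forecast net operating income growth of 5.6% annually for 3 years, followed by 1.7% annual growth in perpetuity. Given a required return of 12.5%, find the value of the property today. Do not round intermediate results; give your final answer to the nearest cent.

D_1 = 20908.80000
D_2 = 22079.69280
D_3 = 23316.15560
Terminal value at year 3: TV = D_3×(1+g_2)/(r−g_2) = 23712.53024/0.108 = 219560.46520
P_0 = D_1/(1+r)^1 + D_2/(1+r)^2 + D_3/(1+r)^3 + TV/(1+r)^3
    = 18585.60000 + 17445.68320 + 16375.68130 + 154204.33221 = 206611.29671

$206611.30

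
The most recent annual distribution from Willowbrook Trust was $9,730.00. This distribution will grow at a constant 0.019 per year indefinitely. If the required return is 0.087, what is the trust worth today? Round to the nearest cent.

$145806.91

D₁ = D₀ × (1 + g) = $9,730.00 × 1.019 = $9,914.8700
Growing perpetuity: P = D₁ / (r − g) = $9,914.8700 / (0.087 − 0.019) = $145,806.91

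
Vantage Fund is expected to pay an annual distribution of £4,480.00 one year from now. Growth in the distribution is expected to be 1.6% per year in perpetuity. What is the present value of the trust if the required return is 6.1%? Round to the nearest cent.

Growing perpetuity: P = D₁ / (r − g) = £4,480.0000 / (0.061 − 0.016) = £99,555.56

£99555.56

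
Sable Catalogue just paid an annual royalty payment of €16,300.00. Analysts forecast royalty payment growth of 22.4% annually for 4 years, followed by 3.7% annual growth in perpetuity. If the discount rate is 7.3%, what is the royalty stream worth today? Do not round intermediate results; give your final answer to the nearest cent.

€886643.13

D_1 = 19951.20000
D_2 = 24420.26880
D_3 = 29890.40901
D_4 = 36585.86063
Terminal value at year 4: TV = D_4×(1+g_2)/(r−g_2) = 37939.53747/0.036 = 1053876.04092
P_0 = D_1/(1+r)^1 + D_2/(1+r)^2 + D_3/(1+r)^3 + D_4/(1+r)^4 + TV/(1+r)^4
    = 18593.84902 + 21210.50438 + 24195.39363 + 27600.33719 + 795043.04620 = 886643.13042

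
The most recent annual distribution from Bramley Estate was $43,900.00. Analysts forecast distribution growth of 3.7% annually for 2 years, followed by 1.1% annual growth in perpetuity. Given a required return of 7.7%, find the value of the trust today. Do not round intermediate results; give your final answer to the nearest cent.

D_1 = 45524.30000
D_2 = 47208.69910
Terminal value at year 2: TV = D_2×(1+g_2)/(r−g_2) = 47727.99479/0.066 = 723151.43621
P_0 = D_1/(1+r)^1 + D_2/(1+r)^2 + TV/(1+r)^2
    = 42269.54503 + 40699.64550 + 623444.56964 = 706413.76016

$706413.76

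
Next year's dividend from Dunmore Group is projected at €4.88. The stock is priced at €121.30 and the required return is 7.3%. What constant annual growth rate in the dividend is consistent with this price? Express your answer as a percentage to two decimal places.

P = D₁/(r−g) ⇒ g = r − D₁/P = 0.073 − €4.88/€121.30 = 0.032769

3.28%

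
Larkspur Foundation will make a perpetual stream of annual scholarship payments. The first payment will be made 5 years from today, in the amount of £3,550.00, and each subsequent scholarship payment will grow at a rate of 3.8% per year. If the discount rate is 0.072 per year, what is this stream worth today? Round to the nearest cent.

£79062.45

Value at end of year 4: C₁ / (r − g) = £3,550.00 / (0.072 − 0.038) = £104,411.7647
Discount to today: PV = £104,411.7647 / (1 + 0.072)^4 = £104,411.7647 / 1.320624 = £79,062.45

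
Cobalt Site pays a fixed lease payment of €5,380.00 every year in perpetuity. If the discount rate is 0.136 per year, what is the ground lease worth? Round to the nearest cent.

€39558.82

Level perpetuity: PV = C / r = €5,380.00 / 0.136 = €39,558.82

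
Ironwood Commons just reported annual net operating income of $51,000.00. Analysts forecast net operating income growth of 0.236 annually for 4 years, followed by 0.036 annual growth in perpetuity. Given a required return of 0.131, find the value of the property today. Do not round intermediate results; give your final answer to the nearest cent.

D_1 = 63036.00000
D_2 = 77912.49600
D_3 = 96299.84506
D_4 = 119026.60849
Terminal value at year 4: TV = D_4×(1+g_2)/(r−g_2) = 123311.56639/0.095 = 1298016.48837
P_0 = D_1/(1+r)^1 + D_2/(1+r)^2 + D_3/(1+r)^3 + D_4/(1+r)^4 + TV/(1+r)^4
    = 55734.74801 + 60909.06149 + 66563.74889 + 72743.40728 + 793285.99936 = 1049236.96503

$1049236.97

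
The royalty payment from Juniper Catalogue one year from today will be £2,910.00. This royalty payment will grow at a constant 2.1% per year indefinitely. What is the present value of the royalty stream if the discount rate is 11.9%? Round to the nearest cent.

£29693.88

Growing perpetuity: P = D₁ / (r − g) = £2,910.0000 / (0.119 − 0.021) = £29,693.88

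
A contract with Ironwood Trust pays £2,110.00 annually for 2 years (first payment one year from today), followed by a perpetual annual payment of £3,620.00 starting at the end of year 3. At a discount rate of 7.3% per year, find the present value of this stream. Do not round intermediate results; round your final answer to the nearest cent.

£46870.24

PV of 2-year annuity: £2,110.00 × [1 − (1+0.073)^−2] / 0.073 = 3799.11389
Perpetuity value at year 2: £3,620.00 / 0.073 = 49589.04110
PV of perpetuity: 49589.04110 / (1+0.073)^2 = 43071.13006
Total PV = 3799.11389 + 43071.13006 = 46870.24395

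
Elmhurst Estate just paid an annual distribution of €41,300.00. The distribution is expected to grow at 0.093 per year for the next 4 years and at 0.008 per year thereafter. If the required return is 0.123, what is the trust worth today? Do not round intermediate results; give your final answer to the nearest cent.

€479301.51

D_1 = 45140.90000
D_2 = 49339.00370
D_3 = 53927.53104
D_4 = 58942.79143
Terminal value at year 4: TV = D_4×(1+g_2)/(r−g_2) = 59414.33376/0.115 = 516646.38054
P_0 = D_1/(1+r)^1 + D_2/(1+r)^2 + D_3/(1+r)^3 + D_4/(1+r)^4 + TV/(1+r)^4
    = 40196.70525 + 39122.88410 + 38077.74917 + 37060.53414 + 324843.63841 = 479301.51108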